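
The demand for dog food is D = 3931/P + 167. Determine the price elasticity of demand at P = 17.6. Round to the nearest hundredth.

At P = 17.6, D = 390.3523.
dD/dP = −3931/P² = −12.6905.
Point elasticity E = (dD/dP)·(P/D) = -12.6905 × 17.6/390.3523 ≈ -0.57.
|E| < 1, so demand is inelastic at this price.

-0.57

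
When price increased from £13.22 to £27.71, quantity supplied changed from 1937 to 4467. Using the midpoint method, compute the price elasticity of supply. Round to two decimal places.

1.12

%Δq = (4467 − 1937)/[(1937 + 4467)/2] = 2530/3202 ≈ 0.7901.
%Δp = (27.71 − 13.22)/[(13.22 + 27.71)/2] = 14.49/20.465 ≈ 0.7080.
Arc elasticity E = %Δq/%Δp ≈ 0.7901/0.7080 ≈ 1.12.
|E| > 1: supply is elastic over this range.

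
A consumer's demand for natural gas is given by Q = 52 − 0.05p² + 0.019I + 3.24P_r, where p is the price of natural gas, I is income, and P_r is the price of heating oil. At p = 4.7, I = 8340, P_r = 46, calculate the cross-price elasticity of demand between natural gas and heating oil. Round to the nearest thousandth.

Evaluating quantity at (p, I, P_r) gives Q = 52 − 0.05(4.7)² + 0.019(8340) + 3.24(46) = 52 − 1.1045 + 158.46 + 149.04 = 358.3955.
∂Q/∂P_r = +3.24, so E_xy = 3.24·(46/358.3955) ≈ 0.416.
E_xy > 0: the goods are substitutes.

0.416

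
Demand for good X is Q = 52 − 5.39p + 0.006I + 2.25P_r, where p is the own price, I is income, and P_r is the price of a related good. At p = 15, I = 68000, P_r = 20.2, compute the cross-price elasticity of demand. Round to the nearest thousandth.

0.107

At the given point, Q = 52 − 5.39(15) + 0.006(68000) + 2.25(20.2) = 52 − 80.85 + 408 + 45.45 = 424.6.
∂Q/∂P_r = +2.25, so E_xy = 2.25·(20.2/424.6) ≈ 0.107.
E_xy > 0: the goods are substitutes.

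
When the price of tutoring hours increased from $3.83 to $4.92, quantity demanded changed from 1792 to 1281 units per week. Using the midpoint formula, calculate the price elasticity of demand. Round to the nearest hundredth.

%Δq = (1281 − 1792)/[(1792 + 1281)/2] = -511/1536.5 ≈ -0.3326.
%ΔP = (4.92 − 3.83)/[(3.83 + 4.92)/2] = 1.09/4.375 ≈ 0.2491.
Arc elasticity E = %Δq/%ΔP ≈ -0.3326/0.2491 ≈ -1.33.
|E| > 1: demand is elastic over this range.

-1.33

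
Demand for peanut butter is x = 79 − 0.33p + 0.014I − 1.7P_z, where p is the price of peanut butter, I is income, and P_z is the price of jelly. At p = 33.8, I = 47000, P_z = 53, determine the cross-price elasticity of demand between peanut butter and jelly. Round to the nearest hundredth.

At the given point, x = 79 − 0.33(33.8) + 0.014(47000) − 1.7(53) = 79 − 11.154 + 658 − 90.1 = 635.746.
∂x/∂P_z = −1.7, so E_xy = -1.7·(53/635.746) ≈ -0.14.
E_xy < 0: the goods are complements.

-0.14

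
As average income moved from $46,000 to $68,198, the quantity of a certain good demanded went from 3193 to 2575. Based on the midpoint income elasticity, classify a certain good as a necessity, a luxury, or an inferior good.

%ΔQ = (2575 − 3193)/[(3193+2575)/2] = -618/2884 ≈ -0.2143.
%ΔI = (68,198 − 46,000)/[(46,000+68,198)/2] = 22198/57099 ≈ 0.3888.
E_I = %ΔQ/%ΔI ≈ -0.551.
E_I < 0: inferior good.

inferior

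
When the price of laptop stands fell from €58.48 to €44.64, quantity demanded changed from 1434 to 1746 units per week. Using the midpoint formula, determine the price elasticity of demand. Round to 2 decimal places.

-0.73

%Δq = (1746 − 1434)/[(1434 + 1746)/2] = 312/1590 ≈ 0.1962.
%Δp = (44.64 − 58.48)/[(58.48 + 44.64)/2] = -13.84/51.56 ≈ -0.2684.
Arc elasticity E = %Δq/%Δp ≈ 0.1962/-0.2684 ≈ -0.73.
|E| < 1: demand is inelastic over this range.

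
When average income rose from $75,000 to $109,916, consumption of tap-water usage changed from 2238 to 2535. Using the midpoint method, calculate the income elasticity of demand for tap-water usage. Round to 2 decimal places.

0.33

%ΔQ = (2535 − 2238)/[(2238+2535)/2] = 297/2386.5 ≈ 0.1245.
%ΔY = (109,916 − 75,000)/[(75,000+109,916)/2] = 34916/92458 ≈ 0.3776.
E_I = %ΔQ/%ΔY ≈ 0.33.
E_I ∈ (0,1): normal good (necessity).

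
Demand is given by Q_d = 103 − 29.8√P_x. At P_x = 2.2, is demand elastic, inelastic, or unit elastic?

At P_x = 2.2, Q_d = 58.7995.
dQ_d/dP_x = −29.8/(2√P_x) = −29.8/(2·1.4832).
Point elasticity E = (dQ_d/dP_x)·(P_x/Q_d) = -10.0456 × 2.2/58.7995 ≈ -0.376.
|E| ≈ 0.376 < 1, so demand is inelastic.

inelastic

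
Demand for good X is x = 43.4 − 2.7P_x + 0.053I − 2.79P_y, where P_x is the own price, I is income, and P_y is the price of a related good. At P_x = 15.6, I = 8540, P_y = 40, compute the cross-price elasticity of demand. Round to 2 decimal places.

At the given point, x = 43.4 − 2.7(15.6) + 0.053(8540) − 2.79(40) = 43.4 − 42.12 + 452.62 − 111.6 = 342.3.
∂x/∂P_y = −2.79, so E_xy = -2.79·(40/342.3) ≈ -0.33.
E_xy < 0: the goods are complements.

-0.33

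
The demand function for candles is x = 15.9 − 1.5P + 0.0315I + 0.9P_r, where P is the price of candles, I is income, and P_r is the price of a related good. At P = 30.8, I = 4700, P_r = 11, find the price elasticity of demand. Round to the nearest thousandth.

First evaluate x: 15.9 − 1.5(30.8) + 0.0315(4700) + 0.9(11) = 15.9 − 46.2 + 148.05 + 9.9 = 127.65.
∂x/∂P = −1.5, so E_p = (−1.5)·(30.8/127.65) ≈ -0.362.
|E_p| < 1: demand is inelastic.

-0.362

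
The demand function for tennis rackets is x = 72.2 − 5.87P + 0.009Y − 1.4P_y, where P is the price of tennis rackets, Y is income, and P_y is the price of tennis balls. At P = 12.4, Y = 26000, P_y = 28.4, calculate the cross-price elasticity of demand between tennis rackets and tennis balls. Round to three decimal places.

At the given point, x = 72.2 − 5.87(12.4) + 0.009(26000) − 1.4(28.4) = 72.2 − 72.788 + 234 − 39.76 = 193.652.
∂x/∂P_y = −1.4, so E_xy = -1.4·(28.4/193.652) ≈ -0.205.
E_xy < 0: the goods are complements.

-0.205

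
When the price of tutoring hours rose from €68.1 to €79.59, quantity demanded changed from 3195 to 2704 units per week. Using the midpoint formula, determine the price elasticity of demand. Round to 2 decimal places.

%Δq = (2704 − 3195)/[(3195 + 2704)/2] = -491/2949.5 ≈ -0.1665.
%ΔP = (79.59 − 68.1)/[(68.1 + 79.59)/2] = 11.49/73.845 ≈ 0.1556.
Arc elasticity E = %Δq/%ΔP ≈ -0.1665/0.1556 ≈ -1.07.
|E| > 1: demand is elastic over this range.

-1.07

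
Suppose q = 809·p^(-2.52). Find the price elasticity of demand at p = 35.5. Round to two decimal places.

For a Cobb–Douglas (constant-elasticity) form q = A·p^α·…, the elasticity with respect to p equals the exponent α at every point.
Here the exponent on p is -2.52, so the price elasticity of demand is -2.52.

-2.52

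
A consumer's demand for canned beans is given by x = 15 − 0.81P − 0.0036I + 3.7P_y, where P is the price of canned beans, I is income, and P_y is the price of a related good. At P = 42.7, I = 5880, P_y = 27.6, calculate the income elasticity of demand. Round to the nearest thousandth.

Substituting, x = 15 − 0.81(42.7) − 0.0036(5880) + 3.7(27.6) = 15 − 34.587 − 21.168 + 102.12 = 61.365.
∂x/∂I = −0.0036, so E_I = -0.0036·(5880/61.365) ≈ -0.345.
E_I < 0: inferior good.

-0.345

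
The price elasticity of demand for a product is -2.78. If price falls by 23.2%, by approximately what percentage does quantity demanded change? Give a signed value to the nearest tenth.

%ΔQ ≈ E × %ΔP = (-2.78) × (-23.2%) ≈ 64.5%.

64.5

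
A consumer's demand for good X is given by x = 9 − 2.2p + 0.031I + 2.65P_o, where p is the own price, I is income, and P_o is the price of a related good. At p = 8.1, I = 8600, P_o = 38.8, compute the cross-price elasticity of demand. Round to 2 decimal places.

First evaluate x: 9 − 2.2(8.1) + 0.031(8600) + 2.65(38.8) = 9 − 17.82 + 266.6 + 102.82 = 360.6.
∂x/∂P_o = +2.65, so E_xy = 2.65·(38.8/360.6) ≈ 0.29.
E_xy > 0: the goods are substitutes.

0.29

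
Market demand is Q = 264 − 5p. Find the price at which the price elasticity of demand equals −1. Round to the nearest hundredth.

For linear demand Q = a − bp, E = −bp/(a − bp). |E| = 1 ⇒ bp = a − bp ⇒ p = a/(2b).
p = 264/(2·5) = 26.40.

26.40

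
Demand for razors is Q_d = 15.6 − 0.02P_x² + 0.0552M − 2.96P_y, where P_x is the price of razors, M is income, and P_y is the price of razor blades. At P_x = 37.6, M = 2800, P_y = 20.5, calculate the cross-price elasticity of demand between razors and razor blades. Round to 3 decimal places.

At the given point, Q_d = 15.6 − 0.02(37.6)² + 0.0552(2800) − 2.96(20.5) = 15.6 − 28.2752 + 154.56 − 60.68 = 81.2048.
∂Q_d/∂P_y = −2.96, so E_xy = -2.96·(20.5/81.2048) ≈ -0.747.
E_xy < 0: the goods are complements.

-0.747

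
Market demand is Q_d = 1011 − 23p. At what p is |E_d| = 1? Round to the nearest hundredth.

21.98

For linear demand Q_d = a − bp, E = −bp/(a − bp). |E| = 1 ⇒ bp = a − bp ⇒ p = a/(2b).
p = 1011/(2·23) ≈ 21.98.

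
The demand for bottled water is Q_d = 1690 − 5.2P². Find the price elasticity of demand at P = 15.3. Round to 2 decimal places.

-5.15

At P = 15.3, Q_d = 472.732.
dQ_d/dP = −2·5.2·P = −159.12.
Point elasticity E = (dQ_d/dP)·(P/Q_d) = -159.12 × 15.3/472.732 ≈ -5.15.
|E| > 1, so demand is elastic at this price.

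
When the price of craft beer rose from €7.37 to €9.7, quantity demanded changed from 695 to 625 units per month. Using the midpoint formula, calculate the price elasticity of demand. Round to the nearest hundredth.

-0.39

%Δq = (625 − 695)/[(695 + 625)/2] = -70/660 ≈ -0.1061.
%ΔP = (9.7 − 7.37)/[(7.37 + 9.7)/2] = 2.33/8.535 ≈ 0.2730.
Arc elasticity E = %Δq/%ΔP ≈ -0.1061/0.2730 ≈ -0.39.
|E| < 1: demand is inelastic over this range.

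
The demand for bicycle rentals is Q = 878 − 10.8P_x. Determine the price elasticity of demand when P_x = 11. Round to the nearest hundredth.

-0.16

At P_x = 11, Q = 759.2.
dQ/dP_x = −10.8.
Point elasticity E = (dQ/dP_x)·(P_x/Q) = -10.8 × 11/759.2 ≈ -0.16.
|E| < 1, so demand is inelastic at this price.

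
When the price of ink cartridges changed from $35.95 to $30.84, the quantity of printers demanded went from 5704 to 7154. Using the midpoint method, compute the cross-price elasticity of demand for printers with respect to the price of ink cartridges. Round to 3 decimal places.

%ΔQ_x = (7154 − 5704)/[(5704+7154)/2] = 1450/6429 ≈ 0.2255.
%ΔP_y = (30.84 − 35.95)/[(35.95+30.84)/2] ≈ -0.1530.
E_xy = 0.2255/-0.1530 ≈ -1.474.
E_xy < 0, so printers and ink cartridges are complements.

-1.474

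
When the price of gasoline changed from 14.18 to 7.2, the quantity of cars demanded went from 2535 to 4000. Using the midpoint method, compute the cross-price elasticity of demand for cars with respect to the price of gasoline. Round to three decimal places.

%ΔQ_x = (4000 − 2535)/[(2535+4000)/2] = 1465/3267.5 ≈ 0.4484.
%ΔP_y = (7.2 − 14.18)/[(14.18+7.2)/2] ≈ -0.6529.
E_xy = 0.4484/-0.6529 ≈ -0.687.
E_xy < 0, so cars and gasoline are complements.

-0.687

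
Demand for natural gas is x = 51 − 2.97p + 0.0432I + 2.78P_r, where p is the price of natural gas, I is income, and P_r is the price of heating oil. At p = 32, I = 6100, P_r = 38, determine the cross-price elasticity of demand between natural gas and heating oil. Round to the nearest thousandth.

0.325

At the given point, x = 51 − 2.97(32) + 0.0432(6100) + 2.78(38) = 51 − 95.04 + 263.52 + 105.64 = 325.12.
∂x/∂P_r = +2.78, so E_xy = 2.78·(38/325.12) ≈ 0.325.
E_xy > 0: the goods are substitutes.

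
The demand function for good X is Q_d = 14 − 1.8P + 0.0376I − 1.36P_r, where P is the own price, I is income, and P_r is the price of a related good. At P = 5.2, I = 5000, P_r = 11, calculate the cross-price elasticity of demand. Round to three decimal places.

Evaluating quantity at (P, I, P_r) gives Q_d = 14 − 1.8(5.2) + 0.0376(5000) − 1.36(11) = 14 − 9.36 + 188 − 14.96 = 177.68.
∂Q_d/∂P_r = −1.36, so E_xy = -1.36·(11/177.68) ≈ -0.084.
E_xy < 0: the goods are complements.

-0.084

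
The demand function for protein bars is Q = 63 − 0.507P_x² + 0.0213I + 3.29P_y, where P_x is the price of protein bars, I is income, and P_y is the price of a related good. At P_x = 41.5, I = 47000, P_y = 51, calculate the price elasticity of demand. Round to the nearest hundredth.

Evaluating quantity at (P_x, I, P_y) gives Q = 63 − 0.507(41.5)² + 0.0213(47000) + 3.29(51) = 63 − 873.1808 + 1001.1 + 167.79 = 358.7093.
∂Q/∂P_x = −2·0.507·P_x = -42.081, so E_p = -42.081·(41.5/358.7093) ≈ -4.87.
|E_p| > 1: demand is elastic.

-4.87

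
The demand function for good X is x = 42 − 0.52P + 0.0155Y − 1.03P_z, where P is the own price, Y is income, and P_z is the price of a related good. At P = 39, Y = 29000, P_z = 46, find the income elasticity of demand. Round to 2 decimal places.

1.06

Substituting, x = 42 − 0.52(39) + 0.0155(29000) − 1.03(46) = 42 − 20.28 + 449.5 − 47.38 = 423.84.
∂x/∂Y = +0.0155, so E_I = 0.0155·(29000/423.84) ≈ 1.06.
E_I > 1: normal good (luxury).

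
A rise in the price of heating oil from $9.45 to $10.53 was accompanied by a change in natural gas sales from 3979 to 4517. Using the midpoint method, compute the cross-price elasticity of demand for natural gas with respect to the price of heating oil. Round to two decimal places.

1.17

%ΔQ_x = (4517 − 3979)/[(3979+4517)/2] = 538/4248 ≈ 0.1266.
%ΔP_y = (10.53 − 9.45)/[(9.45+10.53)/2] ≈ 0.1081.
E_xy = 0.1266/0.1081 ≈ 1.17.
E_xy > 0, so natural gas and heating oil are substitutes.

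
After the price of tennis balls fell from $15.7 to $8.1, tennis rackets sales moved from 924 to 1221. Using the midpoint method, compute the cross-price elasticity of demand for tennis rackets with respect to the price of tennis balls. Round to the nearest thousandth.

-0.434

%ΔQ_x = (1221 − 924)/[(924+1221)/2] = 297/1072.5 ≈ 0.2769.
%ΔP_y = (8.1 − 15.7)/[(15.7+8.1)/2] ≈ -0.6387.
E_xy = 0.2769/-0.6387 ≈ -0.434.
E_xy < 0, so tennis rackets and tennis balls are complements.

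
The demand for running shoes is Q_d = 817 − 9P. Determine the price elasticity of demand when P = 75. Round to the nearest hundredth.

-4.75

At P = 75, Q_d = 142.
dQ_d/dP = −9.
Point elasticity E = (dQ_d/dP)·(P/Q_d) = -9 × 75/142 ≈ -4.75.
|E| > 1, so demand is elastic at this price.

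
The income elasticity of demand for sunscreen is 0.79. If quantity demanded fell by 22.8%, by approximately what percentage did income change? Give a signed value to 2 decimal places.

%ΔQ ≈ E × %ΔI ⇒ %ΔI = %ΔQ / E = (-22.8%)/(0.79) ≈ -28.86%.

-28.86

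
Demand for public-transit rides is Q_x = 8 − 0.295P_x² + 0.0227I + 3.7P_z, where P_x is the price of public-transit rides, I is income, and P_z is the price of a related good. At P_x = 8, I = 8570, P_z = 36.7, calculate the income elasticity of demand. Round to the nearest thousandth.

Q_x = 8 − 0.295(8)² + 0.0227(8570) + 3.7(36.7) = 8 − 18.88 + 194.539 + 135.79 = 319.449.
∂Q_x/∂I = +0.0227, so E_I = 0.0227·(8570/319.449) ≈ 0.609.
E_I ∈ (0,1): normal good (necessity).

0.609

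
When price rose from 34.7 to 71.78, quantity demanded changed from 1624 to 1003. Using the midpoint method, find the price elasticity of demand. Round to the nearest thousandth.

-0.679

%Δq = (1003 − 1624)/[(1624 + 1003)/2] = -621/1313.5 ≈ -0.4728.
%ΔP = (71.78 − 34.7)/[(34.7 + 71.78)/2] = 37.08/53.24 ≈ 0.6965.
Arc elasticity E = %Δq/%ΔP ≈ -0.4728/0.6965 ≈ -0.679.
|E| < 1: demand is inelastic over this range.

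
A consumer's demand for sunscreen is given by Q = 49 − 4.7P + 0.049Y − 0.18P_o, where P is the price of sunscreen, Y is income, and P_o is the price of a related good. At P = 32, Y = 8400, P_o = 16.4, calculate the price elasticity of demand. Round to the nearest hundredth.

Substituting, Q = 49 − 4.7(32) + 0.049(8400) − 0.18(16.4) = 49 − 150.4 + 411.6 − 2.952 = 307.248.
∂Q/∂P = −4.7, so E_p = (−4.7)·(32/307.248) ≈ -0.49.
|E_p| < 1: demand is inelastic.

-0.49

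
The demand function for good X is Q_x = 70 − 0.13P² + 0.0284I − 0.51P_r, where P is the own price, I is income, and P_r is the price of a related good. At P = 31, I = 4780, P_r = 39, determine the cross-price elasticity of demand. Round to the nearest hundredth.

Substituting, Q_x = 70 − 0.13(31)² + 0.0284(4780) − 0.51(39) = 70 − 124.93 + 135.752 − 19.89 = 60.932.
∂Q_x/∂P_r = −0.51, so E_xy = -0.51·(39/60.932) ≈ -0.33.
E_xy < 0: the goods are complements.

-0.33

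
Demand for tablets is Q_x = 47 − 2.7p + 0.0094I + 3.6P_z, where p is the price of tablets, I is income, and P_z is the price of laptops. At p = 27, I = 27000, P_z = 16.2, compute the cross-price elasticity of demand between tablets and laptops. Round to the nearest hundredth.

0.20

Substituting, Q_x = 47 − 2.7(27) + 0.0094(27000) + 3.6(16.2) = 47 − 72.9 + 253.8 + 58.32 = 286.22.
∂Q_x/∂P_z = +3.6, so E_xy = 3.6·(16.2/286.22) ≈ 0.20.
E_xy > 0: the goods are substitutes.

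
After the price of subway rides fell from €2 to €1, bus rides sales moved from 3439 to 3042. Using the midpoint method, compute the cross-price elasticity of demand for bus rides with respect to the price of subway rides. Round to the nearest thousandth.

0.184

%ΔQ_x = (3042 − 3439)/[(3439+3042)/2] = -397/3240.5 ≈ -0.1225.
%ΔP_y = (1 − 2)/[(2+1)/2] ≈ -0.6667.
E_xy = -0.1225/-0.6667 ≈ 0.184.
E_xy > 0, so bus rides and subway rides are substitutes.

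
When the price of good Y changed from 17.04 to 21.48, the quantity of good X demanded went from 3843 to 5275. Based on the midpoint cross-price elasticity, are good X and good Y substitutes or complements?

substitutes

%ΔQ_x = (5275 − 3843)/[(3843+5275)/2] = 1432/4559 ≈ 0.3141.
%ΔP_y = (21.48 − 17.04)/[(17.04+21.48)/2] ≈ 0.2305.
E_xy = 0.3141/0.2305 ≈ 1.363.
E_xy > 0, so the goods are substitutes.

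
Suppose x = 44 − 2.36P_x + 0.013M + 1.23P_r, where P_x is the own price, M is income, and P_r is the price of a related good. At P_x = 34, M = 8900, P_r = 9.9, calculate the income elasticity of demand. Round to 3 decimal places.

1.263

First evaluate x: 44 − 2.36(34) + 0.013(8900) + 1.23(9.9) = 44 − 80.24 + 115.7 + 12.177 = 91.637.
∂x/∂M = +0.013, so E_I = 0.013·(8900/91.637) ≈ 1.263.
E_I > 1: normal good (luxury).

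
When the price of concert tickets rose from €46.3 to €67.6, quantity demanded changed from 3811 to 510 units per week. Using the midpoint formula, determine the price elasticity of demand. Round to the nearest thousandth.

-4.085

%ΔQ = (510 − 3811)/[(3811 + 510)/2] = -3301/2160.5 ≈ -1.5279.
%ΔP = (67.6 − 46.3)/[(46.3 + 67.6)/2] = 21.3/56.95 ≈ 0.3740.
Arc elasticity E = %ΔQ/%ΔP ≈ -1.5279/0.3740 ≈ -4.085.
|E| > 1: demand is elastic over this range.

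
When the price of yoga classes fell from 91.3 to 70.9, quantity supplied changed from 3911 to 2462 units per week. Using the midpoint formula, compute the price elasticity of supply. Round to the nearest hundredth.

1.81

%Δq = (2462 − 3911)/[(3911 + 2462)/2] = -1449/3186.5 ≈ -0.4547.
%Δp = (70.9 − 91.3)/[(91.3 + 70.9)/2] = -20.4/81.1 ≈ -0.2515.
Arc elasticity E = %Δq/%Δp ≈ -0.4547/-0.2515 ≈ 1.81.
|E| > 1: supply is elastic over this range.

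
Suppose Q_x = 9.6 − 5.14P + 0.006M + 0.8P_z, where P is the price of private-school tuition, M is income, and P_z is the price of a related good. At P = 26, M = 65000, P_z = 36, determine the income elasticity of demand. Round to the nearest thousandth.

At the given point, Q_x = 9.6 − 5.14(26) + 0.006(65000) + 0.8(36) = 9.6 − 133.64 + 390 + 28.8 = 294.76.
∂Q_x/∂M = +0.006, so E_I = 0.006·(65000/294.76) ≈ 1.323.
E_I > 1: normal good (luxury).

1.323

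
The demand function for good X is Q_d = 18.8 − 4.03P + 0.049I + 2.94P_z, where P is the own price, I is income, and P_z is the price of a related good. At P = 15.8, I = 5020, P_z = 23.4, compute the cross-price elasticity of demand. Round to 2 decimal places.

Evaluating quantity at (P, I, P_z) gives Q_d = 18.8 − 4.03(15.8) + 0.049(5020) + 2.94(23.4) = 18.8 − 63.674 + 245.98 + 68.796 = 269.902.
∂Q_d/∂P_z = +2.94, so E_xy = 2.94·(23.4/269.902) ≈ 0.25.
E_xy > 0: the goods are substitutes.

0.25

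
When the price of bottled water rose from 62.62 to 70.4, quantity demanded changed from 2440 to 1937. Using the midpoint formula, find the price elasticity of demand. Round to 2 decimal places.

-1.96

%ΔQ = (1937 − 2440)/[(2440 + 1937)/2] = -503/2188.5 ≈ -0.2298.
%ΔP = (70.4 − 62.62)/[(62.62 + 70.4)/2] = 7.78/66.51 ≈ 0.1170.
Arc elasticity E = %ΔQ/%ΔP ≈ -0.2298/0.1170 ≈ -1.96.
|E| > 1: demand is elastic over this range.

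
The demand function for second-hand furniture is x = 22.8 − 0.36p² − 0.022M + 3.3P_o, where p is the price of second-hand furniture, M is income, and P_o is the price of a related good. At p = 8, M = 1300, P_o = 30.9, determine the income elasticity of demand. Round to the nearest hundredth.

-0.39

First evaluate x: 22.8 − 0.36(8)² − 0.022(1300) + 3.3(30.9) = 22.8 − 23.04 − 28.6 + 101.97 = 73.13.
∂x/∂M = −0.022, so E_I = -0.022·(1300/73.13) ≈ -0.39.
E_I < 0: inferior good.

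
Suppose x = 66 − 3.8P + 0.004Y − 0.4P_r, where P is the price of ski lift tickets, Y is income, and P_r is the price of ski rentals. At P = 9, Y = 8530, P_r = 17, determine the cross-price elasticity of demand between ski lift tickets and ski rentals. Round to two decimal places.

At the given point, x = 66 − 3.8(9) + 0.004(8530) − 0.4(17) = 66 − 34.2 + 34.12 − 6.8 = 59.12.
∂x/∂P_r = −0.4, so E_xy = -0.4·(17/59.12) ≈ -0.12.
E_xy < 0: the goods are complements.

-0.12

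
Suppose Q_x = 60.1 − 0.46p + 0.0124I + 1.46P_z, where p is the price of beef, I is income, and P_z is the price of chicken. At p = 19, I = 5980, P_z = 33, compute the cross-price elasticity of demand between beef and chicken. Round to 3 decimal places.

At the given point, Q_x = 60.1 − 0.46(19) + 0.0124(5980) + 1.46(33) = 60.1 − 8.74 + 74.152 + 48.18 = 173.692.
∂Q_x/∂P_z = +1.46, so E_xy = 1.46·(33/173.692) ≈ 0.277.
E_xy > 0: the goods are substitutes.

0.277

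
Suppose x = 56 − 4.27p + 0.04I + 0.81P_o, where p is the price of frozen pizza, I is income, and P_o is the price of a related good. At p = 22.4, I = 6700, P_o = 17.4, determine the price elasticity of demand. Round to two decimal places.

At the given point, x = 56 − 4.27(22.4) + 0.04(6700) + 0.81(17.4) = 56 − 95.648 + 268 + 14.094 = 242.446.
∂x/∂p = −4.27, so E_p = (−4.27)·(22.4/242.446) ≈ -0.39.
|E_p| < 1: demand is inelastic.

-0.39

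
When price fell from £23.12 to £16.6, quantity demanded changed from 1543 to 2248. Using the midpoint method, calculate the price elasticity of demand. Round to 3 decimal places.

%ΔQ = (2248 − 1543)/[(1543 + 2248)/2] = 705/1895.5 ≈ 0.3719.
%Δp = (16.6 − 23.12)/[(23.12 + 16.6)/2] = -6.52/19.86 ≈ -0.3283.
Arc elasticity E = %ΔQ/%Δp ≈ 0.3719/-0.3283 ≈ -1.133.
|E| > 1: demand is elastic over this range.

-1.133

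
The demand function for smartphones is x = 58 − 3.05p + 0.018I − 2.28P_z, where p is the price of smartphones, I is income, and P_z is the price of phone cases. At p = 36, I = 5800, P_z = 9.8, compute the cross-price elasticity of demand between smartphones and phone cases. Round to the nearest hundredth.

-0.74

Evaluating quantity at (p, I, P_z) gives x = 58 − 3.05(36) + 0.018(5800) − 2.28(9.8) = 58 − 109.8 + 104.4 − 22.344 = 30.256.
∂x/∂P_z = −2.28, so E_xy = -2.28·(9.8/30.256) ≈ -0.74.
E_xy < 0: the goods are complements.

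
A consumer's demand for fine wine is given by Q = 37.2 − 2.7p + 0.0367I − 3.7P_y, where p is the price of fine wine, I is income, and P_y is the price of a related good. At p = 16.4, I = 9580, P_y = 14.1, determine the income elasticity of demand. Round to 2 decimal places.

1.20

Substituting, Q = 37.2 − 2.7(16.4) + 0.0367(9580) − 3.7(14.1) = 37.2 − 44.28 + 351.586 − 52.17 = 292.336.
∂Q/∂I = +0.0367, so E_I = 0.0367·(9580/292.336) ≈ 1.20.
E_I > 1: normal good (luxury).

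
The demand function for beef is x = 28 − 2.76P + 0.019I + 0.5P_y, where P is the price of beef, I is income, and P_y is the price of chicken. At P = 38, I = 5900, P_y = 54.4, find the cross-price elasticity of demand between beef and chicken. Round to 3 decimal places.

0.436

Evaluating quantity at (P, I, P_y) gives x = 28 − 2.76(38) + 0.019(5900) + 0.5(54.4) = 28 − 104.88 + 112.1 + 27.2 = 62.42.
∂x/∂P_y = +0.5, so E_xy = 0.5·(54.4/62.42) ≈ 0.436.
E_xy > 0: the goods are substitutes.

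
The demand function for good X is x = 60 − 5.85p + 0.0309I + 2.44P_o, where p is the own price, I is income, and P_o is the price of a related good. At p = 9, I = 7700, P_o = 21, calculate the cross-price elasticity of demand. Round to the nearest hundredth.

0.17

Evaluating quantity at (p, I, P_o) gives x = 60 − 5.85(9) + 0.0309(7700) + 2.44(21) = 60 − 52.65 + 237.93 + 51.24 = 296.52.
∂x/∂P_o = +2.44, so E_xy = 2.44·(21/296.52) ≈ 0.17.
E_xy > 0: the goods are substitutes.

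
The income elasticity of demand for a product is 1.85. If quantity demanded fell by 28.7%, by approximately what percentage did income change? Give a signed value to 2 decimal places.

%ΔQ ≈ E × %ΔI ⇒ %ΔI = %ΔQ / E = (-28.7%)/(1.85) ≈ -15.51%.

-15.51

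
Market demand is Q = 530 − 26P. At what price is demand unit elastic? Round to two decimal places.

10.19

For linear demand Q = a − bP, E = −bP/(a − bP). |E| = 1 ⇒ bP = a − bP ⇒ P = a/(2b).
P = 530/(2·26) ≈ 10.19.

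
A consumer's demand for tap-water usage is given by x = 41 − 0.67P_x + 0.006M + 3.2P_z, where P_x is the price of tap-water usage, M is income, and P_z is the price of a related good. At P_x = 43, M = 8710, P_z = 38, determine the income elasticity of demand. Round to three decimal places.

0.281

First evaluate x: 41 − 0.67(43) + 0.006(8710) + 3.2(38) = 41 − 28.81 + 52.26 + 121.6 = 186.05.
∂x/∂M = +0.006, so E_I = 0.006·(8710/186.05) ≈ 0.281.
E_I ∈ (0,1): normal good (necessity).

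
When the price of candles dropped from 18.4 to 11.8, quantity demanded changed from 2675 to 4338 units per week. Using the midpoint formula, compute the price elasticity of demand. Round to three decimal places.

%Δq = (4338 − 2675)/[(2675 + 4338)/2] = 1663/3506.5 ≈ 0.4743.
%ΔP = (11.8 − 18.4)/[(18.4 + 11.8)/2] = -6.6/15.1 ≈ -0.4371.
Arc elasticity E = %Δq/%ΔP ≈ 0.4743/-0.4371 ≈ -1.085.
|E| > 1: demand is elastic over this range.

-1.085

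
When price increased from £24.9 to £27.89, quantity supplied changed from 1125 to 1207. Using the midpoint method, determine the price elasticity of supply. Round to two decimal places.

0.62

%ΔQ = (1207 − 1125)/[(1125 + 1207)/2] = 82/1166 ≈ 0.0703.
%ΔP = (27.89 − 24.9)/[(24.9 + 27.89)/2] = 2.99/26.395 ≈ 0.1133.
Arc elasticity E = %ΔQ/%ΔP ≈ 0.0703/0.1133 ≈ 0.62.
|E| < 1: supply is inelastic over this range.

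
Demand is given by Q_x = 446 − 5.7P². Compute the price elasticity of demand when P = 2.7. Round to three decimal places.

-0.205

At P = 2.7, Q_x = 404.447.
dQ_x/dP = −2·5.7·P = −30.78.
Point elasticity E = (dQ_x/dP)·(P/Q_x) = -30.78 × 2.7/404.447 ≈ -0.205.
|E| < 1, so demand is inelastic at this price.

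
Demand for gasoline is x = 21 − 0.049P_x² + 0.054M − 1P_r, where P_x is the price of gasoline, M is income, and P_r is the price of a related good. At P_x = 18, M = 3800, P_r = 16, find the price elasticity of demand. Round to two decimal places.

Evaluating quantity at (P_x, M, P_r) gives x = 21 − 0.049(18)² + 0.054(3800) − 1(16) = 21 − 15.876 + 205.2 − 16 = 194.324.
∂x/∂P_x = −2·0.049·P_x = -1.764, so E_p = -1.764·(18/194.324) ≈ -0.16.
|E_p| < 1: demand is inelastic.

-0.16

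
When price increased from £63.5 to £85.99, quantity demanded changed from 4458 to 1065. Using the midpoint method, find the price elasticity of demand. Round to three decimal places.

%ΔQ = (1065 − 4458)/[(4458 + 1065)/2] = -3393/2761.5 ≈ -1.2287.
%ΔP = (85.99 − 63.5)/[(63.5 + 85.99)/2] = 22.49/74.745 ≈ 0.3009.
Arc elasticity E = %ΔQ/%ΔP ≈ -1.2287/0.3009 ≈ -4.083.
|E| > 1: demand is elastic over this range.

-4.083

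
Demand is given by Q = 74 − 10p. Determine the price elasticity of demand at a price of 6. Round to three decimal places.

-4.286

At p = 6, Q = 14.
dQ/dp = −10.
Point elasticity E = (dQ/dp)·(p/Q) = -10 × 6/14 ≈ -4.286.
|E| > 1, so demand is elastic at this price.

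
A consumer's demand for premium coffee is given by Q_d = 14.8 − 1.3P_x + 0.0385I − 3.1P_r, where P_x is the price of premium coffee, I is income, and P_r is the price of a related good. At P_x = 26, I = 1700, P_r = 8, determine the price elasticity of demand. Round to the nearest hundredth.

-1.56

Substituting, Q_d = 14.8 − 1.3(26) + 0.0385(1700) − 3.1(8) = 14.8 − 33.8 + 65.45 − 24.8 = 21.65.
∂Q_d/∂P_x = −1.3, so E_p = (−1.3)·(26/21.65) ≈ -1.56.
|E_p| > 1: demand is elastic.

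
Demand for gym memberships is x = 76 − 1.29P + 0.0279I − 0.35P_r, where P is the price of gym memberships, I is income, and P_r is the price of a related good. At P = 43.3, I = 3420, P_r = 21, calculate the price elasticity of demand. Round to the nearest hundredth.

Evaluating quantity at (P, I, P_r) gives x = 76 − 1.29(43.3) + 0.0279(3420) − 0.35(21) = 76 − 55.857 + 95.418 − 7.35 = 108.211.
∂x/∂P = −1.29, so E_p = (−1.29)·(43.3/108.211) ≈ -0.52.
|E_p| < 1: demand is inelastic.

-0.52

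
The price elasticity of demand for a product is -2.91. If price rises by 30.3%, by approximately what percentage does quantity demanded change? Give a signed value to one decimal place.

%ΔQ ≈ E × %ΔP = (-2.91) × (30.3%) ≈ -88.2%.

-88.2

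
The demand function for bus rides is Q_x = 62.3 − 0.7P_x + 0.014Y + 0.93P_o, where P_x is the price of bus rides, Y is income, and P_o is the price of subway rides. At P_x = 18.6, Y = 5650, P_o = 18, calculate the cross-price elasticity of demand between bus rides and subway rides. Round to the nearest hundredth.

0.12

Q_x = 62.3 − 0.7(18.6) + 0.014(5650) + 0.93(18) = 62.3 − 13.02 + 79.1 + 16.74 = 145.12.
∂Q_x/∂P_o = +0.93, so E_xy = 0.93·(18/145.12) ≈ 0.12.
E_xy > 0: the goods are substitutes.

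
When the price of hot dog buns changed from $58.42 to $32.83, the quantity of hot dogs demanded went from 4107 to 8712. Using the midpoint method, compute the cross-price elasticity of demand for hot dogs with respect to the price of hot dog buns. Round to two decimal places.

-1.28

%ΔQ_x = (8712 − 4107)/[(4107+8712)/2] = 4605/6409.5 ≈ 0.7185.
%ΔP_y = (32.83 − 58.42)/[(58.42+32.83)/2] ≈ -0.5609.
E_xy = 0.7185/-0.5609 ≈ -1.28.
E_xy < 0, so hot dogs and hot dog buns are complements.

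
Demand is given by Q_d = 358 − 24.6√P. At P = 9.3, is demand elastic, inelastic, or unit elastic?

inelastic

At P = 9.3, Q_d = 282.9801.
dQ_d/dP = −24.6/(2√P) = −24.6/(2·3.0496).
Point elasticity E = (dQ_d/dP)·(P/Q_d) = -4.0333 × 9.3/282.9801 ≈ -0.133.
|E| ≈ 0.133 < 1, so demand is inelastic.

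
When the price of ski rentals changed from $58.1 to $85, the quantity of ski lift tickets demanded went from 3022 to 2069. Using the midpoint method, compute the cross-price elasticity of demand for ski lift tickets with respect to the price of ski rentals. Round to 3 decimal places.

-0.996

%ΔQ_x = (2069 − 3022)/[(3022+2069)/2] = -953/2545.5 ≈ -0.3744.
%ΔP_y = (85 − 58.1)/[(58.1+85)/2] ≈ 0.3760.
E_xy = -0.3744/0.3760 ≈ -0.996.
E_xy < 0, so ski lift tickets and ski rentals are complements.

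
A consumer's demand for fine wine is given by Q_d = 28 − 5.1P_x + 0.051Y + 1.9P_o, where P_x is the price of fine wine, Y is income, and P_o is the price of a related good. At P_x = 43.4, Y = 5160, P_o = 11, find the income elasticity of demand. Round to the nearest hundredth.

Evaluating quantity at (P_x, Y, P_o) gives Q_d = 28 − 5.1(43.4) + 0.051(5160) + 1.9(11) = 28 − 221.34 + 263.16 + 20.9 = 90.72.
∂Q_d/∂Y = +0.051, so E_I = 0.051·(5160/90.72) ≈ 2.90.
E_I > 1: normal good (luxury).

2.90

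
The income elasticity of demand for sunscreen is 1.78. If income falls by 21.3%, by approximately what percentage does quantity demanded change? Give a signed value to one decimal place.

-37.9

%ΔQ ≈ E × %ΔI = (1.78) × (-21.3%) ≈ -37.9%.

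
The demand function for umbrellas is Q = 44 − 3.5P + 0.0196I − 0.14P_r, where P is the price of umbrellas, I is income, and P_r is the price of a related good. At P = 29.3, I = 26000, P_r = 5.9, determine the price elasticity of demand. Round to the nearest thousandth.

Evaluating quantity at (P, I, P_r) gives Q = 44 − 3.5(29.3) + 0.0196(26000) − 0.14(5.9) = 44 − 102.55 + 509.6 − 0.826 = 450.224.
∂Q/∂P = −3.5, so E_p = (−3.5)·(29.3/450.224) ≈ -0.228.
|E_p| < 1: demand is inelastic.

-0.228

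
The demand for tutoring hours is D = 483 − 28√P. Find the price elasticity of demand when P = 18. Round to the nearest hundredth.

At P = 18, D = 364.2061.
dD/dP = −28/(2√P) = −28/(2·4.2426).
Point elasticity E = (dD/dP)·(P/D) = -3.2998 × 18/364.2061 ≈ -0.16.
|E| < 1, so demand is inelastic at this price.

-0.16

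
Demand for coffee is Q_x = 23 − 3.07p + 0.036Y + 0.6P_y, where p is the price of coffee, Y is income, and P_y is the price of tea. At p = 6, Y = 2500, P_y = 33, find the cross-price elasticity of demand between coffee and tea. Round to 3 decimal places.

0.173

Substituting, Q_x = 23 − 3.07(6) + 0.036(2500) + 0.6(33) = 23 − 18.42 + 90 + 19.8 = 114.38.
∂Q_x/∂P_y = +0.6, so E_xy = 0.6·(33/114.38) ≈ 0.173.
E_xy > 0: the goods are substitutes.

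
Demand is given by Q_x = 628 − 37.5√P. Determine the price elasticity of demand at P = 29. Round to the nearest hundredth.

-0.24

At P = 29, Q_x = 426.0563.
dQ_x/dP = −37.5/(2√P) = −37.5/(2·5.3852).
Point elasticity E = (dQ_x/dP)·(P/Q_x) = -3.4818 × 29/426.0563 ≈ -0.24.
|E| < 1, so demand is inelastic at this price.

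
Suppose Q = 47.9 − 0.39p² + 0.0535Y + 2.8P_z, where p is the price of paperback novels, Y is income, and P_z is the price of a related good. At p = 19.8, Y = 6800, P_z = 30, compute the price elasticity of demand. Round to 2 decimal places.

-0.89

Q = 47.9 − 0.39(19.8)² + 0.0535(6800) + 2.8(30) = 47.9 − 152.8956 + 363.8 + 84 = 342.8044.
∂Q/∂p = −2·0.39·p = -15.444, so E_p = -15.444·(19.8/342.8044) ≈ -0.89.
|E_p| < 1: demand is inelastic.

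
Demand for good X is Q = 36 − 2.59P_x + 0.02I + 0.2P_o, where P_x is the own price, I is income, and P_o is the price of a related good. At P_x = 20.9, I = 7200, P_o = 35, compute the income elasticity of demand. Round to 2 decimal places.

1.08

Evaluating quantity at (P_x, I, P_o) gives Q = 36 − 2.59(20.9) + 0.02(7200) + 0.2(35) = 36 − 54.131 + 144 + 7 = 132.869.
∂Q/∂I = +0.02, so E_I = 0.02·(7200/132.869) ≈ 1.08.
E_I > 1: normal good (luxury).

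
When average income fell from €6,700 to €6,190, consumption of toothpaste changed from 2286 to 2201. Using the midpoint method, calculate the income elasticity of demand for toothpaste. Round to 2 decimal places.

%ΔQ = (2201 − 2286)/[(2286+2201)/2] = -85/2243.5 ≈ -0.0379.
%ΔM = (6,190 − 6,700)/[(6,700+6,190)/2] = -510/6445 ≈ -0.0791.
E_I = %ΔQ/%ΔM ≈ 0.48.
E_I ∈ (0,1): normal good (necessity).

0.48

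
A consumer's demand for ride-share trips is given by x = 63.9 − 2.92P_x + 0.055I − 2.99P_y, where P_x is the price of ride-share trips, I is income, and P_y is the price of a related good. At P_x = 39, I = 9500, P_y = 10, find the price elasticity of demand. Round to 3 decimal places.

-0.257

Evaluating quantity at (P_x, I, P_y) gives x = 63.9 − 2.92(39) + 0.055(9500) − 2.99(10) = 63.9 − 113.88 + 522.5 − 29.9 = 442.62.
∂x/∂P_x = −2.92, so E_p = (−2.92)·(39/442.62) ≈ -0.257.
|E_p| < 1: demand is inelastic.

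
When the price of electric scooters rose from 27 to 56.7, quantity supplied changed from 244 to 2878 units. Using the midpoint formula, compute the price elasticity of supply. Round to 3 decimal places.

2.378

%Δq = (2878 − 244)/[(244 + 2878)/2] = 2634/1561 ≈ 1.6874.
%Δp = (56.7 − 27)/[(27 + 56.7)/2] = 29.7/41.85 ≈ 0.7097.
Arc elasticity E = %Δq/%Δp ≈ 1.6874/0.7097 ≈ 2.378.
|E| > 1: supply is elastic over this range.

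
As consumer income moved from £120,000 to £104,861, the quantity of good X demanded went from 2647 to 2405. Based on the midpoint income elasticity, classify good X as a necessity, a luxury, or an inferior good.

necessity

%ΔQ = (2405 − 2647)/[(2647+2405)/2] = -242/2526 ≈ -0.0958.
%ΔM = (104,861 − 120,000)/[(120,000+104,861)/2] = -15139/112430.5 ≈ -0.1347.
E_I = %ΔQ/%ΔM ≈ 0.711.
E_I ∈ (0,1): normal good (necessity).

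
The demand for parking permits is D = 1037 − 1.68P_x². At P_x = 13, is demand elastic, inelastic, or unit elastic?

inelastic

At P_x = 13, D = 753.08.
dD/dP_x = −2·1.68·P_x = −43.68.
Point elasticity E = (dD/dP_x)·(P_x/D) = -43.68 × 13/753.08 ≈ -0.754.
|E| ≈ 0.754 < 1, so demand is inelastic.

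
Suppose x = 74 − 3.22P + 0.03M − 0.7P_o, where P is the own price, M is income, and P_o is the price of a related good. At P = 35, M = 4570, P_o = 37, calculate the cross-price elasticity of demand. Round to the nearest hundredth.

First evaluate x: 74 − 3.22(35) + 0.03(4570) − 0.7(37) = 74 − 112.7 + 137.1 − 25.9 = 72.5.
∂x/∂P_o = −0.7, so E_xy = -0.7·(37/72.5) ≈ -0.36.
E_xy < 0: the goods are complements.

-0.36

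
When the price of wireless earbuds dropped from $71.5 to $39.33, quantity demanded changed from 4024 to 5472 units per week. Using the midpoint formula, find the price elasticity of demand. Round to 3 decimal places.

-0.525

%Δq = (5472 − 4024)/[(4024 + 5472)/2] = 1448/4748 ≈ 0.3050.
%Δp = (39.33 − 71.5)/[(71.5 + 39.33)/2] = -32.17/55.415 ≈ -0.5805.
Arc elasticity E = %Δq/%Δp ≈ 0.3050/-0.5805 ≈ -0.525.
|E| < 1: demand is inelastic over this range.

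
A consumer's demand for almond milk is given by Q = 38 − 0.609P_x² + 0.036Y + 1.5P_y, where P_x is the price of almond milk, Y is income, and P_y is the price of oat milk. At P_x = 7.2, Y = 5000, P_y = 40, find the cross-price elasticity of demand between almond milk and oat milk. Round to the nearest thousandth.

0.243

Substituting, Q = 38 − 0.609(7.2)² + 0.036(5000) + 1.5(40) = 38 − 31.5706 + 180 + 60 = 246.4294.
∂Q/∂P_y = +1.5, so E_xy = 1.5·(40/246.4294) ≈ 0.243.
E_xy > 0: the goods are substitutes.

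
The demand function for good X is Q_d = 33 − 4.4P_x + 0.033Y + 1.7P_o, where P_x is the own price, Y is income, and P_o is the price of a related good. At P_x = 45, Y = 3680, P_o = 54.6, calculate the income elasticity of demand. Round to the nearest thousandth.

2.465

Evaluating quantity at (P_x, Y, P_o) gives Q_d = 33 − 4.4(45) + 0.033(3680) + 1.7(54.6) = 33 − 198 + 121.44 + 92.82 = 49.26.
∂Q_d/∂Y = +0.033, so E_I = 0.033·(3680/49.26) ≈ 2.465.
E_I > 1: normal good (luxury).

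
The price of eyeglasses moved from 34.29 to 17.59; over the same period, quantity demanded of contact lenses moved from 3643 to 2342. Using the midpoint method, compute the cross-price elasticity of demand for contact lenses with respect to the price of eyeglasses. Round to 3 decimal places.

%ΔQ_x = (2342 − 3643)/[(3643+2342)/2] = -1301/2992.5 ≈ -0.4348.
%ΔP_y = (17.59 − 34.29)/[(34.29+17.59)/2] ≈ -0.6438.
E_xy = -0.4348/-0.6438 ≈ 0.675.
E_xy > 0, so contact lenses and eyeglasses are substitutes.

0.675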